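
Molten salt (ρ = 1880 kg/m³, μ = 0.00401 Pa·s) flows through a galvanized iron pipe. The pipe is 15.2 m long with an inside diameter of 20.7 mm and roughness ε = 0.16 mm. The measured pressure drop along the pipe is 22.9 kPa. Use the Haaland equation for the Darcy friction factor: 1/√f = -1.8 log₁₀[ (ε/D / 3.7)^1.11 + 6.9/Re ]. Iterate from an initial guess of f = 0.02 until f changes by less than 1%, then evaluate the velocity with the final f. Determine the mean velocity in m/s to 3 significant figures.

Rearranging Darcy-Weisbach: V = √(2·ΔP·D/(f·L·ρ)). With ε/D = 0.00016/0.0207 = 0.00773, iterate starting from f = 0.02:
  f = 0.02 → V = √(2·2.29e+04·0.0207/(0.02·15.2·1880)) = 1.288 m/s; Re = ρVD/μ = 1.25e+04; f → 0.03957
  f = 0.03957 → V = 0.9156 m/s; Re = 8886; f → 0.04123
  f = 0.04123 → V = 0.8971 m/s; Re = 8706; f → 0.04134
Converged (Δf/f < 1%). With the final f = 0.04134: V = √(2·2.29e+04·0.0207/(0.04134·15.2·1880)) = 0.8958 m/s.

V ≈ 0.896 m/s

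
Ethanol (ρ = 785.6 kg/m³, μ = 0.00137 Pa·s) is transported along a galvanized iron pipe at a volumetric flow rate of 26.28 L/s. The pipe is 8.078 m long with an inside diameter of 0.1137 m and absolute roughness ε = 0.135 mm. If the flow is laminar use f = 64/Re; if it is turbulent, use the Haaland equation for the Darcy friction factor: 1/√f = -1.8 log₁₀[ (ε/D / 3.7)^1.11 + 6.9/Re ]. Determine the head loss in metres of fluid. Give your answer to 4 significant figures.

h_f ≈ 0.5293 m

Q = 26.28 L/s = 26.28/1000 = 0.02628 m³/s.
Cross-sectional area A = πD²/4 = π(0.1137)²/4 = 0.01015 m²; mean velocity V = Q/A = 0.02628/0.01015 = 2.588 m/s.
Reynolds number Re = ρVD/μ = 785.6 · 2.588 · 0.1137 / 0.00137 = 1.688e+05.
Re > 4000 → turbulent. Relative roughness ε/D = 0.000135/0.1137 = 0.00119. Haaland: 1/√f = -1.8 log₁₀[(0.00119/3.7)^1.11 + 6.9/1.688e+05] = -1.8 log₁₀[0.000132 + 4.09e-05] = 6.77, so f = 0.02182.
Darcy-Weisbach: ΔP = f(L/D)(ρV²/2) = 0.02182·(8.078/0.1137)·(785.6·2.588²/2) = 0.02182·71.05·2631 = 4079 Pa.
Head loss h_f = ΔP/(ρg) = 4079/(785.6·9.81) = 0.5293 m.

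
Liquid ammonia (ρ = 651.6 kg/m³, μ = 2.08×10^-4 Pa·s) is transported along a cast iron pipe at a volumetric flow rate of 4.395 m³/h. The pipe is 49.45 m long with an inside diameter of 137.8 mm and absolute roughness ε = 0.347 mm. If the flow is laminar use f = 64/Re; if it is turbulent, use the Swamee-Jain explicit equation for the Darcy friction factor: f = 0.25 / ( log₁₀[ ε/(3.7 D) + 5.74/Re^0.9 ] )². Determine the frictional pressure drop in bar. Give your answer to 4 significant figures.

ΔP ≈ 2.263×10^-4 bar

Q = 4.395 m³/h = 4.395/3600 = 0.001221 m³/s.
Cross-sectional area A = πD²/4 = π(0.1378)²/4 = 0.01491 m²; mean velocity V = Q/A = 0.001221/0.01491 = 0.08186 m/s.
Reynolds number Re = ρVD/μ = 651.6 · 0.08186 · 0.1378 / 0.000208 = 3.534e+04.
Re > 4000 → turbulent. Relative roughness ε/D = 0.000347/0.1378 = 0.00252. Swamee-Jain: f = 0.25/(log₁₀[0.00252/3.7 + 5.74/3.534e+04^0.9])² = 0.25/(log₁₀[0.000681 + 0.000463])² = 0.25/(-2.942)² = 0.02889.
Darcy-Weisbach: ΔP = f(L/D)(ρV²/2) = 0.02889·(49.45/0.1378)·(651.6·0.08186²/2) = 0.02889·358.9·2.183 = 22.63 Pa.
ΔP = 22.63 Pa = 2.263×10^-4 bar.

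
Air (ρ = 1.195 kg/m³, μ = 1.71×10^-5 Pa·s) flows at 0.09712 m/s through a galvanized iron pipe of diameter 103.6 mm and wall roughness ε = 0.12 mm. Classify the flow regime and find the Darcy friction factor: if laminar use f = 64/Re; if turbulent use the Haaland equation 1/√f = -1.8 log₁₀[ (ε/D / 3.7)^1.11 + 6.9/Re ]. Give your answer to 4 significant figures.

Re = ρVD/μ = 1.195·0.09712·0.1036/1.71e-05 = 703.1.
Re < 2300 → laminar, so f = 64/Re = 0.09102 (roughness is irrelevant in laminar flow).

f ≈ 0.09102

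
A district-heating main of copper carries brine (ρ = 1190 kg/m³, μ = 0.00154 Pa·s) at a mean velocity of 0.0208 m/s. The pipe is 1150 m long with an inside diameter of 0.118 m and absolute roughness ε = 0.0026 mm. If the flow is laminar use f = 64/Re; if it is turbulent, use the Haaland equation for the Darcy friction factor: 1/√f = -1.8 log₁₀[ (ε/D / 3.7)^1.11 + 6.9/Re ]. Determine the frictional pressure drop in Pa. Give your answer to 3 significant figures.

ΔP ≈ 84.7 Pa

Reynolds number Re = ρVD/μ = 1190 · 0.0208 · 0.118 / 0.00154 = 1897.
Re < 2300 → laminar flow, so f = 64/Re = 64/1897 = 0.03374 (the turbulent correlation is not needed).
Darcy-Weisbach: ΔP = f(L/D)(ρV²/2) = 0.03374·(1150/0.118)·(1190·0.0208²/2) = 0.03374·9746·0.2574 = 84.66 Pa.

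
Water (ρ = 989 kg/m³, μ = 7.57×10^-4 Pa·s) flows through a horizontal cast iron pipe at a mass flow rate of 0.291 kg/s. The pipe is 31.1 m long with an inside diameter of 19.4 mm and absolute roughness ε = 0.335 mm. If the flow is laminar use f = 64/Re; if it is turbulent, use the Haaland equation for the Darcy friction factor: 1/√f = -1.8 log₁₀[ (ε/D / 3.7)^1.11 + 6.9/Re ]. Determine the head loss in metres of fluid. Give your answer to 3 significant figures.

A = πD²/4 = π(0.0194)²/4 = 0.0002956 m²; mean velocity V = ṁ/(ρA) = 0.291/(989 · 0.0002956) = 0.9954 m/s.
Reynolds number Re = ρVD/μ = 989 · 0.9954 · 0.0194 / 0.000757 = 2.523e+04.
Re > 4000 → turbulent. Relative roughness ε/D = 0.000335/0.0194 = 0.0173. Haaland: 1/√f = -1.8 log₁₀[(0.0173/3.7)^1.11 + 6.9/2.523e+04] = -1.8 log₁₀[0.00259 + 0.000273] = 4.579, so f = 0.0477.
Darcy-Weisbach: ΔP = f(L/D)(ρV²/2) = 0.0477·(31.1/0.0194)·(989·0.9954²/2) = 0.0477·1603·490 = 3.747e+04 Pa.
Head loss h_f = ΔP/(ρg) = 3.747e+04/(989·9.81) = 3.86 m.

h_f ≈ 3.86 m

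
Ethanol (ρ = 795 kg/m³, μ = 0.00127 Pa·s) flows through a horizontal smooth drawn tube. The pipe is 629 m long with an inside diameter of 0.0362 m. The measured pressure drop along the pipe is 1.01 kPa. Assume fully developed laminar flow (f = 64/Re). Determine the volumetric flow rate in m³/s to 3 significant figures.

For laminar flow, f = 64/Re with Re = ρVD/μ, so Darcy-Weisbach reduces to ΔP = 32μLV/D². Solving for V: V = ΔP·D²/(32μL) = 1010·(0.0362)²/(32·0.00127·629) = 0.05178 m/s.
Check: Re = ρVD/μ = 795·0.05178·0.0362/0.00127 = 1173 < 2300, so the laminar assumption holds.
Q = V·A = 0.05178·(π/4·0.0362²) = 5.329e-05 m³/s = 5.33×10^-5 m³/s.

Q ≈ 5.33×10^-5 m³/s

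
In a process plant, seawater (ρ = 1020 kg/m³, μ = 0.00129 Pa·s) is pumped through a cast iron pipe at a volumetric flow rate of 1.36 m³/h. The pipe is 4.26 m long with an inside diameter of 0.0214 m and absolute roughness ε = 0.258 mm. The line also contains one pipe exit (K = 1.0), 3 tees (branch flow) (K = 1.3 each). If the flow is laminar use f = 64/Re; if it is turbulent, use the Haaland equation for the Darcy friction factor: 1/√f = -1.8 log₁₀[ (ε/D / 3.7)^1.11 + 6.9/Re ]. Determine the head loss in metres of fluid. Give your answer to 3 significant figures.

Q = 1.36 m³/h = 1.36/3600 = 0.0003778 m³/s.
Cross-sectional area A = πD²/4 = π(0.0214)²/4 = 0.0003597 m²; mean velocity V = Q/A = 0.0003778/0.0003597 = 1.05 m/s.
Reynolds number Re = ρVD/μ = 1020 · 1.05 · 0.0214 / 0.00129 = 1.777e+04.
Re > 4000 → turbulent. Relative roughness ε/D = 0.000258/0.0214 = 0.0121. Haaland: 1/√f = -1.8 log₁₀[(0.0121/3.7)^1.11 + 6.9/1.777e+04] = -1.8 log₁₀[0.00174 + 0.000388] = 4.811, so f = 0.0432.
Total minor-loss coefficient ΣK = 1·1 + 3·1.3 = 4.9.
ΔP = [f·L/D + ΣK]·(ρV²/2) = [0.0432·4.26/0.0214 + 4.9]·(1020·1.05²/2) = [8.6 + 4.9]·562.6 = 7595 Pa.
Head loss h_f = ΔP/(ρg) = 7595/(1020·9.81) = 0.759 m.

h_f ≈ 0.759 m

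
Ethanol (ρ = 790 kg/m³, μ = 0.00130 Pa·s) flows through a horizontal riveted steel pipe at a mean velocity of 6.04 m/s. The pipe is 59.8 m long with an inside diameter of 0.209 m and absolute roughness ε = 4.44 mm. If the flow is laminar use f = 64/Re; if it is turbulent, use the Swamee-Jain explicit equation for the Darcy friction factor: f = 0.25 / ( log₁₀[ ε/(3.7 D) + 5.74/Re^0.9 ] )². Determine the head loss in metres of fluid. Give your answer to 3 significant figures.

Reynolds number Re = ρVD/μ = 790 · 6.04 · 0.209 / 0.0013 = 7.671e+05.
Re > 4000 → turbulent. Relative roughness ε/D = 0.00444/0.209 = 0.0212. Swamee-Jain: f = 0.25/(log₁₀[0.0212/3.7 + 5.74/7.671e+05^0.9])² = 0.25/(log₁₀[0.00574 + 2.9e-05])² = 0.25/(-2.239)² = 0.04988.
Darcy-Weisbach: ΔP = f(L/D)(ρV²/2) = 0.04988·(59.8/0.209)·(790·6.04²/2) = 0.04988·286.1·1.441e+04 = 2.057e+05 Pa.
Head loss h_f = ΔP/(ρg) = 2.057e+05/(790·9.81) = 26.5 m.

h_f ≈ 26.5 m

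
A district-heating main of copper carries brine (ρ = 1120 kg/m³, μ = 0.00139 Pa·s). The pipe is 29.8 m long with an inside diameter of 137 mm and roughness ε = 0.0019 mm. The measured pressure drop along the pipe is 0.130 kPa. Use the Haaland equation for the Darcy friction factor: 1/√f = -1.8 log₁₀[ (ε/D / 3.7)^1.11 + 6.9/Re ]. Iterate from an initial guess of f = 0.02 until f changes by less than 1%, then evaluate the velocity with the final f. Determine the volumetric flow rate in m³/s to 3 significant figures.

Q ≈ 0.00305 m³/s

Rearranging Darcy-Weisbach: V = √(2·ΔP·D/(f·L·ρ)). With ε/D = 1.9e-06/0.137 = 1.39e-05, iterate starting from f = 0.02:
  f = 0.02 → V = √(2·130·0.137/(0.02·29.8·1120)) = 0.231 m/s; Re = ρVD/μ = 2.55e+04; f → 0.02427
  f = 0.02427 → V = 0.2097 m/s; Re = 2.315e+04; f → 0.02485
  f = 0.02485 → V = 0.2072 m/s; Re = 2.288e+04; f → 0.02492
Converged (Δf/f < 1%). With the final f = 0.02492: V = √(2·130·0.137/(0.02492·29.8·1120)) = 0.2069 m/s.
Q = V·A = 0.2069·(π/4·0.137²) = 0.003051 m³/s = 0.00305 m³/s.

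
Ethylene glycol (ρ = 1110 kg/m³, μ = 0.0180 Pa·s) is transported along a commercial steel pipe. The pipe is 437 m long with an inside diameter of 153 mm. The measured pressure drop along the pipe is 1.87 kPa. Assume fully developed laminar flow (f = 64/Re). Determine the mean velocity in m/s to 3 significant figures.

For laminar flow, f = 64/Re with Re = ρVD/μ, so Darcy-Weisbach reduces to ΔP = 32μLV/D². Solving for V: V = ΔP·D²/(32μL) = 1870·(0.153)²/(32·0.018·437) = 0.1739 m/s.
Check: Re = ρVD/μ = 1110·0.1739·0.153/0.018 = 1641 < 2300, so the laminar assumption holds.

V ≈ 0.174 m/s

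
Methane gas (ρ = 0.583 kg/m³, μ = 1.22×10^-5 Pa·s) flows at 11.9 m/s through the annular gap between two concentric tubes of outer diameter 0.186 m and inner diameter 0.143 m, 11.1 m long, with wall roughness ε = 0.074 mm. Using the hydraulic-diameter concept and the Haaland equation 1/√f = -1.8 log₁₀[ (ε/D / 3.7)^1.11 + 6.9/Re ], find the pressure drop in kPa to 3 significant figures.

Hydraulic diameter D_h = 4A/P = D_o - D_i = 0.186 - 0.143 = 0.043 m.
Re = ρVD_h/μ = 0.583·11.9·0.043/1.22e-05 = 2.445e+04.
ε/D_h = 7.4e-05/0.043 = 0.00172; Haaland gives 1/√f = -1.8 log₁₀[0.0002+0.000282] = 5.97, so f = 0.02806.
ΔP = f(L/D_h)(ρV²/2) = 0.02806·11.1/0.043·41.28 = 299 Pa.
ΔP = 0.299 kPa.

ΔP ≈ 0.299 kPa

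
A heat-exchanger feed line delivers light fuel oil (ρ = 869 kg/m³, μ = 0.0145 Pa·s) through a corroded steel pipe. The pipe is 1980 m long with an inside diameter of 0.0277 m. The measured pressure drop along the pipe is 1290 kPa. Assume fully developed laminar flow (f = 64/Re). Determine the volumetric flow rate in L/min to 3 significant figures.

For laminar flow, f = 64/Re with Re = ρVD/μ, so Darcy-Weisbach reduces to ΔP = 32μLV/D². Solving for V: V = ΔP·D²/(32μL) = 1.29e+06·(0.0277)²/(32·0.0145·1980) = 1.077 m/s.
Check: Re = ρVD/μ = 869·1.077·0.0277/0.0145 = 1789 < 2300, so the laminar assumption holds.
Q = V·A = 1.077·(π/4·0.0277²) = 0.0006493 m³/s = 39.0 L/min.

Q ≈ 39.0 L/min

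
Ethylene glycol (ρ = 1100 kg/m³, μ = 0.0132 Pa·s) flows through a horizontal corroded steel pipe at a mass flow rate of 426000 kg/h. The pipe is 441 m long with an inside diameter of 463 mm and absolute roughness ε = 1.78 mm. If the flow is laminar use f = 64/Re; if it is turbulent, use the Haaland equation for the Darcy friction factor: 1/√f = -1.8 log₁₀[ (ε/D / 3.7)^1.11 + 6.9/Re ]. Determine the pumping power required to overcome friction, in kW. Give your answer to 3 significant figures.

P ≈ 0.732 kW

ṁ = 426000 kg/h = 426000/3600 = 118.3 kg/s.
A = πD²/4 = π(0.463)²/4 = 0.1684 m²; mean velocity V = ṁ/(ρA) = 118.3/(1100 · 0.1684) = 0.6389 m/s.
Reynolds number Re = ρVD/μ = 1100 · 0.6389 · 0.463 / 0.0132 = 2.465e+04.
Re > 4000 → turbulent. Relative roughness ε/D = 0.00178/0.463 = 0.00384. Haaland: 1/√f = -1.8 log₁₀[(0.00384/3.7)^1.11 + 6.9/2.465e+04] = -1.8 log₁₀[0.000488 + 0.00028] = 5.606, so f = 0.03181.
Darcy-Weisbach: ΔP = f(L/D)(ρV²/2) = 0.03181·(441/0.463)·(1100·0.6389²/2) = 0.03181·952.5·224.5 = 6804 Pa.
Q = ṁ/ρ = 118.3/1100 = 0.1076 m³/s.
Pumping power P = QΔP = 0.1076·6804 = 732.0 W = 0.732 kW.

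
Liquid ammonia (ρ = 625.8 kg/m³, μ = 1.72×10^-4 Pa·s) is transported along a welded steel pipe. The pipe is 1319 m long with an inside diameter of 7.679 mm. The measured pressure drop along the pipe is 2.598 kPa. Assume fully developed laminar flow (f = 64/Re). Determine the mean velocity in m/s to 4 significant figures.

V ≈ 0.02110 m/s

For laminar flow, f = 64/Re with Re = ρVD/μ, so Darcy-Weisbach reduces to ΔP = 32μLV/D². Solving for V: V = ΔP·D²/(32μL) = 2598·(0.007679)²/(32·0.000172·1319) = 0.0211 m/s.
Check: Re = ρVD/μ = 625.8·0.0211·0.007679/0.000172 = 589.6 < 2300, so the laminar assumption holds.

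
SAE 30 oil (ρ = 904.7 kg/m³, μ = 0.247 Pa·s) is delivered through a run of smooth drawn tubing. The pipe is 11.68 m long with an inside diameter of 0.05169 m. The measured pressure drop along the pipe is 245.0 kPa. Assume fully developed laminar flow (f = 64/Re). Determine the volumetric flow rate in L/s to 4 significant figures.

Q ≈ 14.88 L/s

For laminar flow, f = 64/Re with Re = ρVD/μ, so Darcy-Weisbach reduces to ΔP = 32μLV/D². Solving for V: V = ΔP·D²/(32μL) = 2.45e+05·(0.05169)²/(32·0.247·11.68) = 7.091 m/s.
Check: Re = ρVD/μ = 904.7·7.091·0.05169/0.247 = 1342 < 2300, so the laminar assumption holds.
Q = V·A = 7.091·(π/4·0.05169²) = 0.01488 m³/s = 14.88 L/s.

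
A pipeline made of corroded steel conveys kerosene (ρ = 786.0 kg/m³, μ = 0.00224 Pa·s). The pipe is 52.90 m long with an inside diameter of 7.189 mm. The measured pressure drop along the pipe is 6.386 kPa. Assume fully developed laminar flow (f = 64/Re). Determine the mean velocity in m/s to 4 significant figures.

V ≈ 0.08704 m/s

For laminar flow, f = 64/Re with Re = ρVD/μ, so Darcy-Weisbach reduces to ΔP = 32μLV/D². Solving for V: V = ΔP·D²/(32μL) = 6386·(0.007189)²/(32·0.00224·52.9) = 0.08704 m/s.
Check: Re = ρVD/μ = 786·0.08704·0.007189/0.00224 = 219.6 < 2300, so the laminar assumption holds.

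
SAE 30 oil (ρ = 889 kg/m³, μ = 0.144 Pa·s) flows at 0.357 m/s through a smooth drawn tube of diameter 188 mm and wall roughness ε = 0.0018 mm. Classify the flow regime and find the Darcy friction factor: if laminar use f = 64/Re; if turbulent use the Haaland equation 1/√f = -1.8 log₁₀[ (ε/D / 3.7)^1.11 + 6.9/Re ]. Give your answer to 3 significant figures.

f ≈ 0.154

Re = ρVD/μ = 889·0.357·0.188/0.144 = 414.3.
Re < 2300 → laminar, so f = 64/Re = 0.1545 (roughness is irrelevant in laminar flow).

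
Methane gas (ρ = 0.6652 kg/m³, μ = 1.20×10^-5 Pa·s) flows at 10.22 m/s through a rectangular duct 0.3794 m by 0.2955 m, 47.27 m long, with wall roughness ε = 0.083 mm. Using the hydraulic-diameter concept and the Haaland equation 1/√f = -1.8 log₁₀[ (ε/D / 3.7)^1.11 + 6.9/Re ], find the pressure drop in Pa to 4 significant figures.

ΔP ≈ 85.63 Pa

Hydraulic diameter D_h = 4A/P = 4·(0.3794·0.2955)/(2·(0.3794+0.2955)) = 0.4485/1.35 = 0.3322 m.
Re = ρVD_h/μ = 0.6652·10.22·0.3322/1.2e-05 = 1.882e+05.
ε/D_h = 8.3e-05/0.3322 = 0.00025; Haaland gives 1/√f = -1.8 log₁₀[2.35e-05+3.67e-05] = 7.598, so f = 0.01732.
ΔP = f(L/D_h)(ρV²/2) = 0.01732·47.27/0.3322·34.74 = 85.63 Pa.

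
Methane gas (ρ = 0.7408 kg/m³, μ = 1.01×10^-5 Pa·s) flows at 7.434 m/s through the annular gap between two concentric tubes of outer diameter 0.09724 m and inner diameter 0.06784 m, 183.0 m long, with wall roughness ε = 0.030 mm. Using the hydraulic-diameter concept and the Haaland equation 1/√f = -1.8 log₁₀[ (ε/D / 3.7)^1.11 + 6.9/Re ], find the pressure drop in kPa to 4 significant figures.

Hydraulic diameter D_h = 4A/P = D_o - D_i = 0.09724 - 0.06784 = 0.0294 m.
Re = ρVD_h/μ = 0.7408·7.434·0.0294/1.01e-05 = 1.603e+04.
ε/D_h = 3e-05/0.0294 = 0.00102; Haaland gives 1/√f = -1.8 log₁₀[0.000112+0.00043] = 5.878, so f = 0.02894.
ΔP = f(L/D_h)(ρV²/2) = 0.02894·183/0.0294·20.47 = 3687 Pa.
ΔP = 3.687 kPa.

ΔP ≈ 3.687 kPa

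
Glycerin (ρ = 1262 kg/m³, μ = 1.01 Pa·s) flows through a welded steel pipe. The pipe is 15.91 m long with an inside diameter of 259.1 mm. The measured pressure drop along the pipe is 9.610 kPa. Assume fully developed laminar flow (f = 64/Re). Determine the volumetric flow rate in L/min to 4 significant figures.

For laminar flow, f = 64/Re with Re = ρVD/μ, so Darcy-Weisbach reduces to ΔP = 32μLV/D². Solving for V: V = ΔP·D²/(32μL) = 9610·(0.2591)²/(32·1.01·15.91) = 1.255 m/s.
Check: Re = ρVD/μ = 1262·1.255·0.2591/1.01 = 406.2 < 2300, so the laminar assumption holds.
Q = V·A = 1.255·(π/4·0.2591²) = 0.06615 m³/s = 3969 L/min.

Q ≈ 3969 L/min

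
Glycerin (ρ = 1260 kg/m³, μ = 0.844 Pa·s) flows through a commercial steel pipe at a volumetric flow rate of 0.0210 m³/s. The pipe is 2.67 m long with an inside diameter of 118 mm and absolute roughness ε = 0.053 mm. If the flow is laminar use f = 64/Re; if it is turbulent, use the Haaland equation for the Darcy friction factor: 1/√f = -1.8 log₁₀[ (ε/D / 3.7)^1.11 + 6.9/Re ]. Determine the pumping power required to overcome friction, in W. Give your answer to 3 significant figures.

Cross-sectional area A = πD²/4 = π(0.118)²/4 = 0.01094 m²; mean velocity V = Q/A = 0.021/0.01094 = 1.92 m/s.
Reynolds number Re = ρVD/μ = 1260 · 1.92 · 0.118 / 0.844 = 338.3.
Re < 2300 → laminar flow, so f = 64/Re = 64/338.3 = 0.1892 (the turbulent correlation is not needed).
Darcy-Weisbach: ΔP = f(L/D)(ρV²/2) = 0.1892·(2.67/0.118)·(1260·1.92²/2) = 0.1892·22.63·2323 = 9945 Pa.
Pumping power P = QΔP = 0.021·9945 = 208.8 W = 209 W.

P ≈ 209 W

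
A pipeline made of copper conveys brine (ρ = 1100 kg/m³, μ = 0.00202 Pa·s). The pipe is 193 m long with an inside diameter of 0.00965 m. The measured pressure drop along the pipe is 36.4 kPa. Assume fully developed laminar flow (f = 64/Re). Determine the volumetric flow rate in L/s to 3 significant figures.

Q ≈ 0.0199 L/s

For laminar flow, f = 64/Re with Re = ρVD/μ, so Darcy-Weisbach reduces to ΔP = 32μLV/D². Solving for V: V = ΔP·D²/(32μL) = 3.64e+04·(0.00965)²/(32·0.00202·193) = 0.2717 m/s.
Check: Re = ρVD/μ = 1100·0.2717·0.00965/0.00202 = 1428 < 2300, so the laminar assumption holds.
Q = V·A = 0.2717·(π/4·0.00965²) = 1.987e-05 m³/s = 0.0199 L/s.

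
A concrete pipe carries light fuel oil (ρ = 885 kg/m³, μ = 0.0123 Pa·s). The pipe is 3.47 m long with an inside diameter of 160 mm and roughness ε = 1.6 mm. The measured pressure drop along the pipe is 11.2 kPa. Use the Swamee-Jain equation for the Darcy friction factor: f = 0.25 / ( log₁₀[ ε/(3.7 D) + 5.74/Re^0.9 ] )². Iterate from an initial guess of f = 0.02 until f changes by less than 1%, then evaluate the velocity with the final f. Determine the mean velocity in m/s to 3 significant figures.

Rearranging Darcy-Weisbach: V = √(2·ΔP·D/(f·L·ρ)). With ε/D = 0.0016/0.16 = 0.01, iterate starting from f = 0.02:
  f = 0.02 → V = √(2·1.12e+04·0.16/(0.02·3.47·885)) = 7.639 m/s; Re = ρVD/μ = 8.794e+04; f → 0.03885
  f = 0.03885 → V = 5.481 m/s; Re = 6.309e+04; f → 0.03918
Converged (Δf/f < 1%). With the final f = 0.03918: V = √(2·1.12e+04·0.16/(0.03918·3.47·885)) = 5.458 m/s.

V ≈ 5.46 m/s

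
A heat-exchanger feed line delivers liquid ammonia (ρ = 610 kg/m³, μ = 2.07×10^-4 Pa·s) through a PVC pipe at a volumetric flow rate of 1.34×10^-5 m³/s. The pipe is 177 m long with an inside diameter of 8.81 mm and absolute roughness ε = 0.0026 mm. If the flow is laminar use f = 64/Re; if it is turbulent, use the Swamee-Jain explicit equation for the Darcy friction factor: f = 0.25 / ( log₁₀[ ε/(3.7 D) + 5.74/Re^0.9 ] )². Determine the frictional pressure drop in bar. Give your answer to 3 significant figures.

Cross-sectional area A = πD²/4 = π(0.00881)²/4 = 6.096e-05 m²; mean velocity V = Q/A = 1.34e-05/6.096e-05 = 0.2198 m/s.
Reynolds number Re = ρVD/μ = 610 · 0.2198 · 0.00881 / 0.000207 = 5707.
Re > 4000 → turbulent. Relative roughness ε/D = 2.6e-06/0.00881 = 0.000295. Swamee-Jain: f = 0.25/(log₁₀[0.000295/3.7 + 5.74/5707^0.9])² = 0.25/(log₁₀[7.98e-05 + 0.00239])² = 0.25/(-2.608)² = 0.03677.
Darcy-Weisbach: ΔP = f(L/D)(ρV²/2) = 0.03677·(177/0.00881)·(610·0.2198²/2) = 0.03677·2.009e+04·14.74 = 1.089e+04 Pa.
ΔP = 1.089e+04 Pa = 0.109 bar.

ΔP ≈ 0.109 bar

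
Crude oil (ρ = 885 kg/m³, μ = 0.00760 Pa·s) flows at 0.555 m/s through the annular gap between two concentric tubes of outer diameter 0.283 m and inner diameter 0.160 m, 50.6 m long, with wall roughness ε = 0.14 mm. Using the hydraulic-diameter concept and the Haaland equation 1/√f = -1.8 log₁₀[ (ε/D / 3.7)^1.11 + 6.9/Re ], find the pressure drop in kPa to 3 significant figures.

ΔP ≈ 1.92 kPa

Hydraulic diameter D_h = 4A/P = D_o - D_i = 0.283 - 0.16 = 0.123 m.
Re = ρVD_h/μ = 885·0.555·0.123/0.0076 = 7949.
ε/D_h = 0.00014/0.123 = 0.00114; Haaland gives 1/√f = -1.8 log₁₀[0.000126+0.000868] = 5.404, so f = 0.03424.
ΔP = f(L/D_h)(ρV²/2) = 0.03424·50.6/0.123·136.3 = 1920 Pa.
ΔP = 1.92 kPa.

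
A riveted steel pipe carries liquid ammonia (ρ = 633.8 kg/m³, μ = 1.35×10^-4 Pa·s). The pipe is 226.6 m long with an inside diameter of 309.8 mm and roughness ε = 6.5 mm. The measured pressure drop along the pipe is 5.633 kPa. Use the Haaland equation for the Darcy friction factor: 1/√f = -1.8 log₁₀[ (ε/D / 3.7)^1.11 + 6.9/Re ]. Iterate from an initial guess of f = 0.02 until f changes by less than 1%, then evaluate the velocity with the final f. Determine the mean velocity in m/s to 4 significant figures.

V ≈ 0.6994 m/s

Rearranging Darcy-Weisbach: V = √(2·ΔP·D/(f·L·ρ)). With ε/D = 0.0065/0.3098 = 0.021, iterate starting from f = 0.02:
  f = 0.02 → V = √(2·5633·0.3098/(0.02·226.6·633.8)) = 1.102 m/s; Re = ρVD/μ = 1.603e+06; f → 0.04966
  f = 0.04966 → V = 0.6995 m/s; Re = 1.017e+06; f → 0.04968
Converged (Δf/f < 1%). With the final f = 0.04968: V = √(2·5633·0.3098/(0.04968·226.6·633.8)) = 0.6994 m/s.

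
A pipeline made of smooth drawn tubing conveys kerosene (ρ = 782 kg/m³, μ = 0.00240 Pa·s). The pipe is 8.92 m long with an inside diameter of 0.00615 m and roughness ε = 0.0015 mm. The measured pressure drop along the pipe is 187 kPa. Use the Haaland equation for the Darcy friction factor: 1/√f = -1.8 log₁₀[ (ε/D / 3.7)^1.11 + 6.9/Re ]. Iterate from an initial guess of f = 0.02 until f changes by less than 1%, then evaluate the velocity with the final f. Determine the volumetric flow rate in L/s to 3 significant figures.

Rearranging Darcy-Weisbach: V = √(2·ΔP·D/(f·L·ρ)). With ε/D = 1.5e-06/0.00615 = 0.000244, iterate starting from f = 0.02:
  f = 0.02 → V = √(2·1.87e+05·0.00615/(0.02·8.92·782)) = 4.06 m/s; Re = ρVD/μ = 8137; f → 0.03296
  f = 0.03296 → V = 3.163 m/s; Re = 6338; f → 0.03537
  f = 0.03537 → V = 3.053 m/s; Re = 6119; f → 0.03573
  f = 0.03573 → V = 3.038 m/s; Re = 6088; f → 0.03578
Converged (Δf/f < 1%). With the final f = 0.03578: V = √(2·1.87e+05·0.00615/(0.03578·8.92·782)) = 3.036 m/s.
Q = V·A = 3.036·(π/4·0.00615²) = 9.018e-05 m³/s = 0.0902 L/s.

Q ≈ 0.0902 L/s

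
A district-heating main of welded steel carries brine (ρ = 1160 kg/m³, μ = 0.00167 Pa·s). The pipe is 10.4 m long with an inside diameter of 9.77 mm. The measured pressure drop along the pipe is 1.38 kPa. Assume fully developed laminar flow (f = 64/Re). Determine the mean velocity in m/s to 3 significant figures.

For laminar flow, f = 64/Re with Re = ρVD/μ, so Darcy-Weisbach reduces to ΔP = 32μLV/D². Solving for V: V = ΔP·D²/(32μL) = 1380·(0.00977)²/(32·0.00167·10.4) = 0.237 m/s.
Check: Re = ρVD/μ = 1160·0.237·0.00977/0.00167 = 1608 < 2300, so the laminar assumption holds.

V ≈ 0.237 m/s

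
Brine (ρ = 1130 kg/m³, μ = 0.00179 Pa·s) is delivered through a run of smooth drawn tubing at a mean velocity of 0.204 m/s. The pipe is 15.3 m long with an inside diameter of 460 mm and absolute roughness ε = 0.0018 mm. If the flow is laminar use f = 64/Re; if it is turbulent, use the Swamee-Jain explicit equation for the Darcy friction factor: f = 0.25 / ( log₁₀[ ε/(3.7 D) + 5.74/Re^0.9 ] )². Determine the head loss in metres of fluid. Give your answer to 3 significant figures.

h_f ≈ 0.00141 m

Reynolds number Re = ρVD/μ = 1130 · 0.204 · 0.46 / 0.00179 = 5.924e+04.
Re > 4000 → turbulent. Relative roughness ε/D = 1.8e-06/0.46 = 3.91e-06. Swamee-Jain: f = 0.25/(log₁₀[3.91e-06/3.7 + 5.74/5.924e+04^0.9])² = 0.25/(log₁₀[1.06e-06 + 0.000291])² = 0.25/(-3.535)² = 0.02001.
Darcy-Weisbach: ΔP = f(L/D)(ρV²/2) = 0.02001·(15.3/0.46)·(1130·0.204²/2) = 0.02001·33.26·23.51 = 15.65 Pa.
Head loss h_f = ΔP/(ρg) = 15.65/(1130·9.81) = 0.00141 m.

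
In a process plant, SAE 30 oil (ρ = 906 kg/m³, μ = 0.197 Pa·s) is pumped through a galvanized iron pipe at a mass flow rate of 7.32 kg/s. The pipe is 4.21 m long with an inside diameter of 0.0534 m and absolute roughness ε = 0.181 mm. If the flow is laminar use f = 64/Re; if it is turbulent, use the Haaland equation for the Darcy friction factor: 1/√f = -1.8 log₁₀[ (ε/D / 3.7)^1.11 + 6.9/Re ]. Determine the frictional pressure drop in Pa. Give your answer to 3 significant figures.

ΔP ≈ 33600 Pa

A = πD²/4 = π(0.0534)²/4 = 0.00224 m²; mean velocity V = ṁ/(ρA) = 7.32/(906 · 0.00224) = 3.608 m/s.
Reynolds number Re = ρVD/μ = 906 · 3.608 · 0.0534 / 0.197 = 886.
Re < 2300 → laminar flow, so f = 64/Re = 64/886 = 0.07224 (the turbulent correlation is not needed).
Darcy-Weisbach: ΔP = f(L/D)(ρV²/2) = 0.07224·(4.21/0.0534)·(906·3.608²/2) = 0.07224·78.84·5895 = 3.358e+04 Pa.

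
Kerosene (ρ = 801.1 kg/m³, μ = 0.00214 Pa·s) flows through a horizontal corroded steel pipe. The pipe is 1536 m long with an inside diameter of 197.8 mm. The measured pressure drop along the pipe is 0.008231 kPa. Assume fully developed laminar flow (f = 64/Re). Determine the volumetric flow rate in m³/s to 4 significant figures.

Q ≈ 9.408×10^-5 m³/s

For laminar flow, f = 64/Re with Re = ρVD/μ, so Darcy-Weisbach reduces to ΔP = 32μLV/D². Solving for V: V = ΔP·D²/(32μL) = 8.231·(0.1978)²/(32·0.00214·1536) = 0.003062 m/s.
Check: Re = ρVD/μ = 801.1·0.003062·0.1978/0.00214 = 226.7 < 2300, so the laminar assumption holds.
Q = V·A = 0.003062·(π/4·0.1978²) = 9.408e-05 m³/s = 9.408×10^-5 m³/s.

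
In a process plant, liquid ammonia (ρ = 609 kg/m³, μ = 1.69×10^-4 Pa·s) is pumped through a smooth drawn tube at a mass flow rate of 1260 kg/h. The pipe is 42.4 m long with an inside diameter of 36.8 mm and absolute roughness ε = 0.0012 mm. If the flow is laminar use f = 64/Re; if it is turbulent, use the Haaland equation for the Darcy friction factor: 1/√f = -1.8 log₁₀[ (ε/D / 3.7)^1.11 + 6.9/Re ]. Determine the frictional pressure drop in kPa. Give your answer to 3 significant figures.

ṁ = 1260 kg/h = 1260/3600 = 0.35 kg/s.
A = πD²/4 = π(0.0368)²/4 = 0.001064 m²; mean velocity V = ṁ/(ρA) = 0.35/(609 · 0.001064) = 0.5403 m/s.
Reynolds number Re = ρVD/μ = 609 · 0.5403 · 0.0368 / 0.000169 = 7.165e+04.
Re > 4000 → turbulent. Relative roughness ε/D = 1.2e-06/0.0368 = 3.26e-05. Haaland: 1/√f = -1.8 log₁₀[(3.26e-05/3.7)^1.11 + 6.9/7.165e+04] = -1.8 log₁₀[2.45e-06 + 9.63e-05] = 7.21, so f = 0.01924.
Darcy-Weisbach: ΔP = f(L/D)(ρV²/2) = 0.01924·(42.4/0.0368)·(609·0.5403²/2) = 0.01924·1152·88.9 = 1971 Pa.
ΔP = 1971 Pa = 1.97 kPa.

ΔP ≈ 1.97 kPa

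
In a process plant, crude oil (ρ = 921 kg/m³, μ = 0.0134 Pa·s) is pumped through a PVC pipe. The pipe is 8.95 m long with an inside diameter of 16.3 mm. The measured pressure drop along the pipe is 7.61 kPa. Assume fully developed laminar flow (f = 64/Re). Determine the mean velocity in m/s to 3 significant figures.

V ≈ 0.527 m/s

For laminar flow, f = 64/Re with Re = ρVD/μ, so Darcy-Weisbach reduces to ΔP = 32μLV/D². Solving for V: V = ΔP·D²/(32μL) = 7610·(0.0163)²/(32·0.0134·8.95) = 0.5268 m/s.
Check: Re = ρVD/μ = 921·0.5268·0.0163/0.0134 = 590.2 < 2300, so the laminar assumption holds.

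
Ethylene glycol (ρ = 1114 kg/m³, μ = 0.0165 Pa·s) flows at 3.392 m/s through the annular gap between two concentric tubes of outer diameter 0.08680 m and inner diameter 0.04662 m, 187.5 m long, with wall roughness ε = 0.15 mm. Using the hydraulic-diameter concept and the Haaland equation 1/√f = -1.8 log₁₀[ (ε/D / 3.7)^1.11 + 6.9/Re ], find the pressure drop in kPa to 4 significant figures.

Hydraulic diameter D_h = 4A/P = D_o - D_i = 0.0868 - 0.04662 = 0.04018 m.
Re = ρVD_h/μ = 1114·3.392·0.04018/0.0165 = 9202.
ε/D_h = 0.00015/0.04018 = 0.00373; Haaland gives 1/√f = -1.8 log₁₀[0.000472+0.00075] = 5.243, so f = 0.03638.
ΔP = f(L/D_h)(ρV²/2) = 0.03638·187.5/0.04018·6409 = 1.088e+06 Pa.
ΔP = 1088 kPa.

ΔP ≈ 1088 kPa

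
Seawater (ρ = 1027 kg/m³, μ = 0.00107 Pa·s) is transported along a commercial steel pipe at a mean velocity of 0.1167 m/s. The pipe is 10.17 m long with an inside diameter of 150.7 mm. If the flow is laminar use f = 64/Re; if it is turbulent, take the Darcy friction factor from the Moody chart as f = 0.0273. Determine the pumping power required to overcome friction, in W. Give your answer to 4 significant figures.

P ≈ 0.02682 W

Reynolds number Re = ρVD/μ = 1027 · 0.1167 · 0.1507 / 0.00107 = 1.688e+04.
Re > 4000 → turbulent; use the Moody-chart value f = 0.0273.
Darcy-Weisbach: ΔP = f(L/D)(ρV²/2) = 0.0273·(10.17/0.1507)·(1027·0.1167²/2) = 0.0273·67.49·6.993 = 12.88 Pa.
Q = V·A = 0.1167·0.01784 = 0.002082 m³/s.
Pumping power P = QΔP = 0.002082·12.88 = 0.026819 W = 0.02682 W.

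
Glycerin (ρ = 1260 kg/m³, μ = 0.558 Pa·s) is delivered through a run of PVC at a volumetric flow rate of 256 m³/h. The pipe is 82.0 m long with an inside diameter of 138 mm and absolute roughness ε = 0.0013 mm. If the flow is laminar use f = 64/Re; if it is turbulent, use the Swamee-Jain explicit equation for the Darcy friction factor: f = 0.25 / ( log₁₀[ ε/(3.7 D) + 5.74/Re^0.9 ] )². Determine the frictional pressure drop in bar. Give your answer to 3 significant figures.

ΔP ≈ 3.66 bar

Q = 256 m³/h = 256/3600 = 0.07111 m³/s.
Cross-sectional area A = πD²/4 = π(0.138)²/4 = 0.01496 m²; mean velocity V = Q/A = 0.07111/0.01496 = 4.754 m/s.
Reynolds number Re = ρVD/μ = 1260 · 4.754 · 0.138 / 0.558 = 1482.
Re < 2300 → laminar flow, so f = 64/Re = 64/1482 = 0.0432 (the turbulent correlation is not needed).
Darcy-Weisbach: ΔP = f(L/D)(ρV²/2) = 0.0432·(82/0.138)·(1260·4.754²/2) = 0.0432·594.2·1.424e+04 = 3.655e+05 Pa.
ΔP = 3.655e+05 Pa = 3.66 bar.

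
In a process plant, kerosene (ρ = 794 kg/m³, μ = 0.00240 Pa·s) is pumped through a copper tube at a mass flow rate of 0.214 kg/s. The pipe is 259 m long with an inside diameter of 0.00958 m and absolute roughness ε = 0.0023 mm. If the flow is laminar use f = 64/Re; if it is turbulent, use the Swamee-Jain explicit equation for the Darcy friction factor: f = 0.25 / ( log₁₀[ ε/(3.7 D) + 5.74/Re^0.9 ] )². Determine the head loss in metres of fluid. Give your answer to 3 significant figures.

A = πD²/4 = π(0.00958)²/4 = 7.208e-05 m²; mean velocity V = ṁ/(ρA) = 0.214/(794 · 7.208e-05) = 3.739 m/s.
Reynolds number Re = ρVD/μ = 794 · 3.739 · 0.00958 / 0.0024 = 1.185e+04.
Re > 4000 → turbulent. Relative roughness ε/D = 2.3e-06/0.00958 = 0.00024. Swamee-Jain: f = 0.25/(log₁₀[0.00024/3.7 + 5.74/1.185e+04^0.9])² = 0.25/(log₁₀[6.49e-05 + 0.00124])² = 0.25/(-2.885)² = 0.03003.
Darcy-Weisbach: ΔP = f(L/D)(ρV²/2) = 0.03003·(259/0.00958)·(794·3.739²/2) = 0.03003·2.704e+04·5551 = 4.506e+06 Pa.
Head loss h_f = ΔP/(ρg) = 4.506e+06/(794·9.81) = 579 m.

h_f ≈ 579 m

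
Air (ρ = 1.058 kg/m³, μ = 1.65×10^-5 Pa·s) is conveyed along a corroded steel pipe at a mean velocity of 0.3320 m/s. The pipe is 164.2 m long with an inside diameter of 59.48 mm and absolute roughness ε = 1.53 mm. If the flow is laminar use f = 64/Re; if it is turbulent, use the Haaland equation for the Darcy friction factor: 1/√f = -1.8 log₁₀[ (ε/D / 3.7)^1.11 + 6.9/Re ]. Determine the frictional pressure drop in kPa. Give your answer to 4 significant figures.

ΔP ≈ 0.008136 kPa

Reynolds number Re = ρVD/μ = 1.058 · 0.332 · 0.05948 / 1.65e-05 = 1266.
Re < 2300 → laminar flow, so f = 64/Re = 64/1266 = 0.05054 (the turbulent correlation is not needed).
Darcy-Weisbach: ΔP = f(L/D)(ρV²/2) = 0.05054·(164.2/0.05948)·(1.058·0.332²/2) = 0.05054·2761·0.05831 = 8.136 Pa.
ΔP = 8.136 Pa = 0.008136 kPa.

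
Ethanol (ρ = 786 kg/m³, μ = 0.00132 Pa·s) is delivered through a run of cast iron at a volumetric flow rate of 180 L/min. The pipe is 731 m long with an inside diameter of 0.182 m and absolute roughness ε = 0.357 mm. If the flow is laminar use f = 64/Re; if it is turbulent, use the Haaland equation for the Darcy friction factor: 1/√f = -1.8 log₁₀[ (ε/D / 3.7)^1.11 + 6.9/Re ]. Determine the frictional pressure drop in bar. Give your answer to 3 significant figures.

Q = 180 L/min = 180/60000 = 0.003 m³/s.
Cross-sectional area A = πD²/4 = π(0.182)²/4 = 0.02602 m²; mean velocity V = Q/A = 0.003/0.02602 = 0.1153 m/s.
Reynolds number Re = ρVD/μ = 786 · 0.1153 · 0.182 / 0.00132 = 1.25e+04.
Re > 4000 → turbulent. Relative roughness ε/D = 0.000357/0.182 = 0.00196. Haaland: 1/√f = -1.8 log₁₀[(0.00196/3.7)^1.11 + 6.9/1.25e+04] = -1.8 log₁₀[0.000231 + 0.000552] = 5.591, so f = 0.03199.
Darcy-Weisbach: ΔP = f(L/D)(ρV²/2) = 0.03199·(731/0.182)·(786·0.1153²/2) = 0.03199·4016·5.226 = 671.5 Pa.
ΔP = 671.5 Pa = 0.00672 bar.

ΔP ≈ 0.00672 bar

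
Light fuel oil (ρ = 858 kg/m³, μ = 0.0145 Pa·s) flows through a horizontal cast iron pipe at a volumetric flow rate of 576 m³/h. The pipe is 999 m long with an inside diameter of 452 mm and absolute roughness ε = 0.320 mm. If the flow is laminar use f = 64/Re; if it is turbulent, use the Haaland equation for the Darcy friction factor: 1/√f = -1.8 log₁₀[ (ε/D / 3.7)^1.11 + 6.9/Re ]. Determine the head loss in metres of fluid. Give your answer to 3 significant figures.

h_f ≈ 2.86 m

Q = 576 m³/h = 576/3600 = 0.16 m³/s.
Cross-sectional area A = πD²/4 = π(0.452)²/4 = 0.1605 m²; mean velocity V = Q/A = 0.16/0.1605 = 0.9971 m/s.
Reynolds number Re = ρVD/μ = 858 · 0.9971 · 0.452 / 0.0145 = 2.667e+04.
Re > 4000 → turbulent. Relative roughness ε/D = 0.00032/0.452 = 0.000708. Haaland: 1/√f = -1.8 log₁₀[(0.000708/3.7)^1.11 + 6.9/2.667e+04] = -1.8 log₁₀[7.46e-05 + 0.000259] = 6.259, so f = 0.02553.
Darcy-Weisbach: ΔP = f(L/D)(ρV²/2) = 0.02553·(999/0.452)·(858·0.9971²/2) = 0.02553·2210·426.5 = 2.407e+04 Pa.
Head loss h_f = ΔP/(ρg) = 2.407e+04/(858·9.81) = 2.86 m.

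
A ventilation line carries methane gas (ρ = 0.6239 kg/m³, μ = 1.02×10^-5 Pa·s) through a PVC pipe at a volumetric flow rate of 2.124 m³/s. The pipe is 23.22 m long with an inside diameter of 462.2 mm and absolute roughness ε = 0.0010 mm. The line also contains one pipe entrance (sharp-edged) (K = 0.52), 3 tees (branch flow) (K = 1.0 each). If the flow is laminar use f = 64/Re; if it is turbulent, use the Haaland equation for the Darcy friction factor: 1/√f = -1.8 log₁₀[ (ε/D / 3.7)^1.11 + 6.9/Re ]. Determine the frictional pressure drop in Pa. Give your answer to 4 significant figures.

Cross-sectional area A = πD²/4 = π(0.4622)²/4 = 0.1678 m²; mean velocity V = Q/A = 2.124/0.1678 = 12.66 m/s.
Reynolds number Re = ρVD/μ = 0.6239 · 12.66 · 0.4622 / 1.02e-05 = 3.579e+05.
Re > 4000 → turbulent. Relative roughness ε/D = 1e-06/0.4622 = 2.16e-06. Haaland: 1/√f = -1.8 log₁₀[(2.16e-06/3.7)^1.11 + 6.9/3.579e+05] = -1.8 log₁₀[1.21e-07 + 1.93e-05] = 8.482, so f = 0.0139.
Total minor-loss coefficient ΣK = 1·0.52 + 3·1 = 3.52.
ΔP = [f·L/D + ΣK]·(ρV²/2) = [0.0139·23.22/0.4622 + 3.52]·(0.6239·12.66²/2) = [0.6983 + 3.52]·49.99 = 210.9 Pa.

ΔP ≈ 210.9 Pa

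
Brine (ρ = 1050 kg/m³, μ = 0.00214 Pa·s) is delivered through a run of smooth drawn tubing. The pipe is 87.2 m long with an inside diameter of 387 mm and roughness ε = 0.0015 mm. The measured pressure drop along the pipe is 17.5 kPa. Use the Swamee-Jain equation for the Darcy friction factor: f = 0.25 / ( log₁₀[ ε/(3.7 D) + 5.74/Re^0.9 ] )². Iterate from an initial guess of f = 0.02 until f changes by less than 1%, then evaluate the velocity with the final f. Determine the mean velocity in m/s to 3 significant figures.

Rearranging Darcy-Weisbach: V = √(2·ΔP·D/(f·L·ρ)). With ε/D = 1.5e-06/0.387 = 3.88e-06, iterate starting from f = 0.02:
  f = 0.02 → V = √(2·1.75e+04·0.387/(0.02·87.2·1050)) = 2.72 m/s; Re = ρVD/μ = 5.164e+05; f → 0.01308
  f = 0.01308 → V = 3.363 m/s; Re = 6.386e+05; f → 0.01261
  f = 0.01261 → V = 3.425 m/s; Re = 6.504e+05; f → 0.01257
Converged (Δf/f < 1%). With the final f = 0.01257: V = √(2·1.75e+04·0.387/(0.01257·87.2·1050)) = 3.431 m/s.

V ≈ 3.43 m/s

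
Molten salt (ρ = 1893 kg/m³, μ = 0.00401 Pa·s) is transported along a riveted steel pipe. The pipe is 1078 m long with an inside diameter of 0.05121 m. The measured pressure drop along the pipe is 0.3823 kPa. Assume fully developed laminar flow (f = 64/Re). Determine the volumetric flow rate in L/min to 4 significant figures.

For laminar flow, f = 64/Re with Re = ρVD/μ, so Darcy-Weisbach reduces to ΔP = 32μLV/D². Solving for V: V = ΔP·D²/(32μL) = 382.3·(0.05121)²/(32·0.00401·1078) = 0.007248 m/s.
Check: Re = ρVD/μ = 1893·0.007248·0.05121/0.00401 = 175.2 < 2300, so the laminar assumption holds.
Q = V·A = 0.007248·(π/4·0.05121²) = 1.493e-05 m³/s = 0.8957 L/min.

Q ≈ 0.8957 L/min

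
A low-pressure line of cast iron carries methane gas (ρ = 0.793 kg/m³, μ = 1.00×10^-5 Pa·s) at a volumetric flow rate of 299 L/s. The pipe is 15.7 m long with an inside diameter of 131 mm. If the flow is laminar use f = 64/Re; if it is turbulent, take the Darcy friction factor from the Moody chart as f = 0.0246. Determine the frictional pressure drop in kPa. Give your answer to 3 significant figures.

Q = 299 L/s = 299/1000 = 0.299 m³/s.
Cross-sectional area A = πD²/4 = π(0.131)²/4 = 0.01348 m²; mean velocity V = Q/A = 0.299/0.01348 = 22.18 m/s.
Reynolds number Re = ρVD/μ = 0.793 · 22.18 · 0.131 / 1e-05 = 2.305e+05.
Re > 4000 → turbulent; use the Moody-chart value f = 0.0246.
Darcy-Weisbach: ΔP = f(L/D)(ρV²/2) = 0.0246·(15.7/0.131)·(0.793·22.18²/2) = 0.0246·119.8·195.1 = 575.3 Pa.
ΔP = 575.3 Pa = 0.575 kPa.

ΔP ≈ 0.575 kPa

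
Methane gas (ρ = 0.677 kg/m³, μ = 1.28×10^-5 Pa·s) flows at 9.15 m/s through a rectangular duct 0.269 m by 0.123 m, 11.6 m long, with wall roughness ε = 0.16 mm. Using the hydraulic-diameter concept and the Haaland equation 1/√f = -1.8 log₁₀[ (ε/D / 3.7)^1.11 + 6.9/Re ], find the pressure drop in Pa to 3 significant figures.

Hydraulic diameter D_h = 4A/P = 4·(0.269·0.123)/(2·(0.269+0.123)) = 0.1323/0.784 = 0.1688 m.
Re = ρVD_h/μ = 0.677·9.15·0.1688/1.28e-05 = 8.17e+04.
ε/D_h = 0.00016/0.1688 = 0.000948; Haaland gives 1/√f = -1.8 log₁₀[0.000103+8.45e-05] = 6.708, so f = 0.02222.
ΔP = f(L/D_h)(ρV²/2) = 0.02222·11.6/0.1688·28.34 = 43.28 Pa.

ΔP ≈ 43.3 Pa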